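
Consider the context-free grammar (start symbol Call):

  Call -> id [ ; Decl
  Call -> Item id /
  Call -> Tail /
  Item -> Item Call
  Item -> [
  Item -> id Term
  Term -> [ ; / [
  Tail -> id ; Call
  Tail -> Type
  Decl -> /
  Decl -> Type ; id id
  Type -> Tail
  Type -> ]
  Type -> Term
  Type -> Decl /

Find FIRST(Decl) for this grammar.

{ /, [, ], id }

Decl -> / contributes {/}.
From Decl -> Type ; id id: add FIRST(Type) = { /, [, ], id }.
Union: FIRST(Decl) = { /, [, ], id }.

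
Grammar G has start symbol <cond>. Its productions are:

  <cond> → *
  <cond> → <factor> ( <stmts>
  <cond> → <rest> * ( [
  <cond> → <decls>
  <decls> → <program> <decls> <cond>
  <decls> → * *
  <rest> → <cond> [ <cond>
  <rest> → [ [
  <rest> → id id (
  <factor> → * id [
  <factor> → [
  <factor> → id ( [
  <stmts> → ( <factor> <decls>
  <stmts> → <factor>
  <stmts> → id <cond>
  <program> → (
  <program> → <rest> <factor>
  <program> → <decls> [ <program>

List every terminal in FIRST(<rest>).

{ (, *, [, id }

From <rest> → <cond> [ <cond>: add FIRST(<cond>) = { (, *, [, id }.
<rest> → [ [ contributes {[}.
<rest> → id id ( contributes {id}.
Union: FIRST(<rest>) = { (, *, [, id }.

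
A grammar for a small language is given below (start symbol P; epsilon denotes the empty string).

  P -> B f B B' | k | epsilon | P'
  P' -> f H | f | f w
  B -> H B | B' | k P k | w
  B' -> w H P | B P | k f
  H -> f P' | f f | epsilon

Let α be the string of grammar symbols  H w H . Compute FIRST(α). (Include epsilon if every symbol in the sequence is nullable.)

{ f, w }

Add FIRST(H)\{epsilon} = { f }; H is nullable, continue.
w is a terminal; add {w} and stop.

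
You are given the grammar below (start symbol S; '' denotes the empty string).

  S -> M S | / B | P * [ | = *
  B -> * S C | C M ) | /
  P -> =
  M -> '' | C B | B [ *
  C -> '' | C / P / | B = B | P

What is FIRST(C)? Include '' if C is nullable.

C -> '' contributes ''.
From C -> C / P /: C nullable, take FIRST(C) ∪ {/} = { ), *, /, = }.
From C -> B = B: add FIRST(B) = { ), *, /, = }.
From C -> P: add FIRST(P) = { = }.
Union: FIRST(C) = { ), *, /, =, '' }.

{ ), *, /, =, '' }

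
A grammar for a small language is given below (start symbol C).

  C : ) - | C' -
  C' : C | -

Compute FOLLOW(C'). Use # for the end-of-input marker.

{ - }

In C : C' -: add FIRST(-) = { - }.
Union: FOLLOW(C') = { - }.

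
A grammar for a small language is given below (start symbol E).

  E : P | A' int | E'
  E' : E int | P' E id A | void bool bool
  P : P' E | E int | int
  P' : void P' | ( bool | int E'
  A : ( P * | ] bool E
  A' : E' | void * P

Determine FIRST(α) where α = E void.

Add FIRST(E) = { (, int, void }; E is not nullable, stop.

{ (, int, void }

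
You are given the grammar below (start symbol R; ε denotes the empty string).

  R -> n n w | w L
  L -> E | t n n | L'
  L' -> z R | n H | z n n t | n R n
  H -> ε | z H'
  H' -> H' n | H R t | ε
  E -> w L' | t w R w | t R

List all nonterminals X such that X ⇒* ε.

Directly nullable (have an ε-production): H, H'.
No other nonterminal has a production whose RHS symbols are all nullable.

{ H, H' }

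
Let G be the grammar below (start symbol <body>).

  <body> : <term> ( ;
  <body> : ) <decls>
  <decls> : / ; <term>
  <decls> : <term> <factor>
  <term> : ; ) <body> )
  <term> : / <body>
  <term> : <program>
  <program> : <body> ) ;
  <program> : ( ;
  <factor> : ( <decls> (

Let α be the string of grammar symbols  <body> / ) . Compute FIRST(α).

Add FIRST(<body>) = { (, ), /, ; }; <body> is not nullable, stop.

{ (, ), /, ; }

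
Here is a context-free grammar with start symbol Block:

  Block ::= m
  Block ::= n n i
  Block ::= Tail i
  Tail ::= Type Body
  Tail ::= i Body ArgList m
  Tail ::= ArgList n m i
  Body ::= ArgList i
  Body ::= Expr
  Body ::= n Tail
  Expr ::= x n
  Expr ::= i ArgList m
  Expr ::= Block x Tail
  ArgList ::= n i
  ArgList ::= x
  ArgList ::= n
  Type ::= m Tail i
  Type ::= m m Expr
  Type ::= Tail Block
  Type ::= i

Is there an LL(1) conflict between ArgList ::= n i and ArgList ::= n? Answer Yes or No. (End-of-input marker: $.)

FIRST(n i) = { n } and FIRST(n) = { n }.
Both contain n, so the two alternatives are not disjoint — LL(1) conflict.

Yes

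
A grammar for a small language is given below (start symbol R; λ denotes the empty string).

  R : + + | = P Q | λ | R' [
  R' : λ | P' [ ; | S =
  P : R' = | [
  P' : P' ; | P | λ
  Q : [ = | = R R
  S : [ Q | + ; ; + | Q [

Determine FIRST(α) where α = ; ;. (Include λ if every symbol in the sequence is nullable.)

{ ; }

; is a terminal; add {;} and stop.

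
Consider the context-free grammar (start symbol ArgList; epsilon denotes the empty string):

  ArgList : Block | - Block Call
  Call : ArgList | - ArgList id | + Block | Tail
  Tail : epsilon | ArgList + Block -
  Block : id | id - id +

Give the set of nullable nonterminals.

Directly nullable (have an epsilon-production): Tail.
Call : Tail with every symbol nullable, so Call is nullable.
No other nonterminal has a production whose RHS symbols are all nullable.

{ Call, Tail }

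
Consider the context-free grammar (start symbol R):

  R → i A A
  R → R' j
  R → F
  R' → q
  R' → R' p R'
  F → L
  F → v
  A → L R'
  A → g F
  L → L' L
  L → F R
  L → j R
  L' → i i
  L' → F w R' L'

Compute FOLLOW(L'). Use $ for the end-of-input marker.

In L → L' L: add FIRST(L) = { i, j, v }.
In L' → F w R' L': L' is at the end, add FOLLOW(L') = { i, j, v }.
Union: FOLLOW(L') = { i, j, v }.

{ i, j, v }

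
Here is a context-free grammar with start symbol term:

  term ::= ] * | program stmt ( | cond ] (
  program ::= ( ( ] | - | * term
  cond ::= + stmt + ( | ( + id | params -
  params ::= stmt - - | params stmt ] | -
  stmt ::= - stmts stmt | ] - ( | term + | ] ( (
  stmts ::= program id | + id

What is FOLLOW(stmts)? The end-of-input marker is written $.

{ (, *, +, -, ] }

In stmt ::= - stmts stmt: add FIRST(stmt) = { (, *, +, -, ] }.
Union: FOLLOW(stmts) = { (, *, +, -, ] }.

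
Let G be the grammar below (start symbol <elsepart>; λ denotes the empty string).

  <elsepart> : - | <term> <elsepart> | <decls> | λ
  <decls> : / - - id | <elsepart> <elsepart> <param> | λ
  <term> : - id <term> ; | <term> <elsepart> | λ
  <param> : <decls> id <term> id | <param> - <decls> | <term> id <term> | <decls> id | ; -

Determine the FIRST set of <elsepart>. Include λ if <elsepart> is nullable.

{ -, /, ;, id, λ }

<elsepart> : - contributes {-}.
From <elsepart> : <term> <elsepart>: <term>, <elsepart> nullable, take FIRST(<term>) ∪ FIRST(<elsepart>) = { -, /, ;, id }; also λ since the whole RHS is nullable.
From <elsepart> : <decls>: add FIRST(<decls>) = { -, /, ;, id, λ } (including λ since <decls> is nullable).
<elsepart> : λ contributes λ.
Union: FIRST(<elsepart>) = { -, /, ;, id, λ }.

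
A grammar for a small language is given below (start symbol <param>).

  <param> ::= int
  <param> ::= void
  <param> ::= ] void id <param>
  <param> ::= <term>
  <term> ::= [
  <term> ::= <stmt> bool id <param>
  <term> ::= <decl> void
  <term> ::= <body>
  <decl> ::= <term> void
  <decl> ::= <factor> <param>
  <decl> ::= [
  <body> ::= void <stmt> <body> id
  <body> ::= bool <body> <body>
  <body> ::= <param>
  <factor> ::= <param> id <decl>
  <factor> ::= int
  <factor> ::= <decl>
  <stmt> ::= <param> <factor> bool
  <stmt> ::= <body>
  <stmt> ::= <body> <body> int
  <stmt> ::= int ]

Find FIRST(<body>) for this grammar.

<body> ::= void <stmt> <body> id contributes {void}.
<body> ::= bool <body> <body> contributes {bool}.
From <body> ::= <param>: add FIRST(<param>) = { [, ], bool, int, void }.
Union: FIRST(<body>) = { [, ], bool, int, void }.

{ [, ], bool, int, void }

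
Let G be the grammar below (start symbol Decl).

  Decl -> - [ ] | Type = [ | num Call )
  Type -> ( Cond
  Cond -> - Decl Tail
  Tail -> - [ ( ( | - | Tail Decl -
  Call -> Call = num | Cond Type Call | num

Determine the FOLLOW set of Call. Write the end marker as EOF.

In Decl -> num Call ): add FIRST()) = { ) }.
In Call -> Call = num: add FIRST(= num) = { = }.
In Call -> Cond Type Call: Call is at the end, add FOLLOW(Call) = { ), = }.
Union: FOLLOW(Call) = { ), = }.

{ ), = }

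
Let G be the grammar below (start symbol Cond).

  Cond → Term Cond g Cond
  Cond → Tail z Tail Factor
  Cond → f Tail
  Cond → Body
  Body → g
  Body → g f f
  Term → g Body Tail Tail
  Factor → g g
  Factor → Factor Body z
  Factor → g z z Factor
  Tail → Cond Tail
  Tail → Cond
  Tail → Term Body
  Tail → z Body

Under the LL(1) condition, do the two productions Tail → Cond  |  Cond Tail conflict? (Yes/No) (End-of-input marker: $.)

Yes

FIRST(Cond) = { f, g, z } and FIRST(Cond Tail) = { f, g, z }.
Both contain f, so the two alternatives are not disjoint — LL(1) conflict.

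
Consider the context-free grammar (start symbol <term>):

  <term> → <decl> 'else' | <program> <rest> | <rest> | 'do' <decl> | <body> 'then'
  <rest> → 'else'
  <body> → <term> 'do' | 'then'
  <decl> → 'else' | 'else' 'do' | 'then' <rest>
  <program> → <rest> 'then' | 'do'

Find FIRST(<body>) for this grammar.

From <body> → <term> 'do': add FIRST(<term>) = { 'do', 'else', 'then' }.
<body> → 'then' contributes {'then'}.
Union: FIRST(<body>) = { 'do', 'else', 'then' }.

{ 'do', 'else', 'then' }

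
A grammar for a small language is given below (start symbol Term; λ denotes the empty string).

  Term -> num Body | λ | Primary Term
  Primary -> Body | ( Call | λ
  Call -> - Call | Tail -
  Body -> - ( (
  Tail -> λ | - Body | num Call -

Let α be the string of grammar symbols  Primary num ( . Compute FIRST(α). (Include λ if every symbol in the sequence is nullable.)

Add FIRST(Primary)\{λ} = { (, - }; Primary is nullable, continue.
num is a terminal; add {num} and stop.

{ (, -, num }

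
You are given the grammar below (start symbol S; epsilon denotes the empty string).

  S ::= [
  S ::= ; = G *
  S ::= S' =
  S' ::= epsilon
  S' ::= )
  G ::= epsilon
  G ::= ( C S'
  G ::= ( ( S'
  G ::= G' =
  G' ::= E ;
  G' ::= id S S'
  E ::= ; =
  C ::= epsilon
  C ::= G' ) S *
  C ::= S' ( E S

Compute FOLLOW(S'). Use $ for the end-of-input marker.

{ (, ), *, = }

In S ::= S' =: add FIRST(=) = { = }.
In G ::= ( C S': S' is at the end, add FOLLOW(G) = { * }.
In G ::= ( ( S': S' is at the end, add FOLLOW(G) = { * }.
In G' ::= id S S': S' is at the end, add FOLLOW(G') = { ), = }.
In C ::= S' ( E S: add FIRST(( E S) = { ( }.
Union: FOLLOW(S') = { (, ), *, = }.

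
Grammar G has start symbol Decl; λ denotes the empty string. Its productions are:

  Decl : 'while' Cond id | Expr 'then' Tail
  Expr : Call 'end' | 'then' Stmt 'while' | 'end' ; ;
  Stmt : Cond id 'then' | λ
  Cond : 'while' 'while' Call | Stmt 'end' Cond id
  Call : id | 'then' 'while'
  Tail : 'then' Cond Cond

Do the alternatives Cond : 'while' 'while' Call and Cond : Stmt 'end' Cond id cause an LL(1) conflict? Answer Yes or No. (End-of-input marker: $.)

FIRST('while' 'while' Call) = { 'while' } and FIRST(Stmt 'end' Cond id) = { 'end', 'while' }.
Both contain 'while', so the two alternatives are not disjoint — LL(1) conflict.

Yes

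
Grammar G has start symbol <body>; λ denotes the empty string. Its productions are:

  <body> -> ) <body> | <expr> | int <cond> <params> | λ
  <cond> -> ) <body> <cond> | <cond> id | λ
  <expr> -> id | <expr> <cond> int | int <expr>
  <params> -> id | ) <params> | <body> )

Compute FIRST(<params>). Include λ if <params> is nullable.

{ ), id, int }

<params> -> id contributes {id}.
<params> -> ) <params> contributes {)}.
From <params> -> <body> ): <body> nullable, take FIRST(<body>) ∪ {)} = { ), id, int }.
Union: FIRST(<params>) = { ), id, int }.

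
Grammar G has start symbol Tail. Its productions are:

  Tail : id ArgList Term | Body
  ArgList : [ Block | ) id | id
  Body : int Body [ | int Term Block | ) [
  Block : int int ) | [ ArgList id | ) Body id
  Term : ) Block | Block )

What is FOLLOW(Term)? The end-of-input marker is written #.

In Tail : id ArgList Term: Term is at the end, add FOLLOW(Tail) = { # }.
In Body : int Term Block: add FIRST(Block) = { ), [, int }.
Union: FOLLOW(Term) = { #, ), [, int }.

{ #, ), [, int }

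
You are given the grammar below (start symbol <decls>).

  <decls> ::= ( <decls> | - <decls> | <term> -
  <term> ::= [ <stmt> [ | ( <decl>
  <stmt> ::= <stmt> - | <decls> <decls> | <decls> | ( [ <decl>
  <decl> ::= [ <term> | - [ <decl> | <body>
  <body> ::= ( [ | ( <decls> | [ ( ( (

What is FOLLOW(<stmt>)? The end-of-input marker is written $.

In <term> ::= [ <stmt> [: add FIRST([) = { [ }.
In <stmt> ::= <stmt> -: add FIRST(-) = { - }.
Union: FOLLOW(<stmt>) = { -, [ }.

{ -, [ }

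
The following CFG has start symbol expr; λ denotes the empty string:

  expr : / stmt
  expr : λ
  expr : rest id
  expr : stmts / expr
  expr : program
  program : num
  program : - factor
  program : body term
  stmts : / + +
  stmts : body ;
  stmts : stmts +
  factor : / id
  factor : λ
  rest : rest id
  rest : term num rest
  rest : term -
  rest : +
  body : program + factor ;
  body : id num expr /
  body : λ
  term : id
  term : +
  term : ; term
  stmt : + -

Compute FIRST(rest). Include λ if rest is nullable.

{ +, ;, id }

From rest : rest id: add FIRST(rest) = { +, ;, id }.
From rest : term num rest: add FIRST(term) = { +, ;, id }.
From rest : term -: add FIRST(term) = { +, ;, id }.
rest : + contributes {+}.
Union: FIRST(rest) = { +, ;, id }.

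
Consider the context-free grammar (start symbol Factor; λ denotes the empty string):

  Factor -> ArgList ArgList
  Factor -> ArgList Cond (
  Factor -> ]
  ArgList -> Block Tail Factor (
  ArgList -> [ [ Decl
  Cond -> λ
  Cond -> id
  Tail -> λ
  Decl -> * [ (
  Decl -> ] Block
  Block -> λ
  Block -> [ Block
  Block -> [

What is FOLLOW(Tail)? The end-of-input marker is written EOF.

In ArgList -> Block Tail Factor (: add FIRST(Factor () = { [, ] }.
Union: FOLLOW(Tail) = { [, ] }.

{ [, ] }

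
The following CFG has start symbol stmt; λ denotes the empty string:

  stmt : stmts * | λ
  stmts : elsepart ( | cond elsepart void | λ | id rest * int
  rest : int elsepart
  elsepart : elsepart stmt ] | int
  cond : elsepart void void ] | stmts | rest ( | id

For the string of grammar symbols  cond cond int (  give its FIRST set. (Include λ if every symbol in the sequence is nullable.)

Add FIRST(cond)\{λ} = { id, int }; cond is nullable, continue.
Add FIRST(cond)\{λ} = { id, int }; cond is nullable, continue.
int is a terminal; add {int} and stop.

{ id, int }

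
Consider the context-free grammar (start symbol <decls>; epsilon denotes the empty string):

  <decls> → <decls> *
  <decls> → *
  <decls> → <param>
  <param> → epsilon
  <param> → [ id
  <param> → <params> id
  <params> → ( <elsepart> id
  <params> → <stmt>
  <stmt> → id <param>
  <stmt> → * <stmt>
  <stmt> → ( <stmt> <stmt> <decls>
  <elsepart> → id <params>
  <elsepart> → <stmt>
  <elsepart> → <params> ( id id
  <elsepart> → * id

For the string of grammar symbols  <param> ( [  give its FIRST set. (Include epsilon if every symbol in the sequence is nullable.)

Add FIRST(<param>)\{epsilon} = { (, *, [, id }; <param> is nullable, continue.
( is a terminal; add {(} and stop.

{ (, *, [, id }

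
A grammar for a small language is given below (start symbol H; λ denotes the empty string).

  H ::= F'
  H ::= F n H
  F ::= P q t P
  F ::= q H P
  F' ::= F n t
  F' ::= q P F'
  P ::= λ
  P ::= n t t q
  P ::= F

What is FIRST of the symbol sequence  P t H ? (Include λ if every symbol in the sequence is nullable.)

{ n, q, t }

Add FIRST(P)\{λ} = { n, q }; P is nullable, continue.
t is a terminal; add {t} and stop.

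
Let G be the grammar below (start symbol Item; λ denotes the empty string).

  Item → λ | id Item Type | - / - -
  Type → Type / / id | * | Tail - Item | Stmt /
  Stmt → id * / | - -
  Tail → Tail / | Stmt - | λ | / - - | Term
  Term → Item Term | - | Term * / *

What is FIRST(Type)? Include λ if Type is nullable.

{ *, -, /, id }

From Type → Type / / id: add FIRST(Type) = { *, -, /, id }.
Type → * contributes {*}.
From Type → Tail - Item: Tail nullable, take FIRST(Tail) ∪ {-} = { -, /, id }.
From Type → Stmt /: add FIRST(Stmt) = { -, id }.
Union: FIRST(Type) = { *, -, /, id }.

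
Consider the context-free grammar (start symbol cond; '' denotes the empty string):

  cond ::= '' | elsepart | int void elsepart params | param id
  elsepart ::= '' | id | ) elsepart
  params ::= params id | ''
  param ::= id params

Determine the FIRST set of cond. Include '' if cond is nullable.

cond ::= '' contributes ''.
From cond ::= elsepart: add FIRST(elsepart) = { ), id, '' } (including '' since elsepart is nullable).
cond ::= int void elsepart params contributes {int}.
From cond ::= param id: add FIRST(param) = { id }.
Union: FIRST(cond) = { ), id, int, '' }.

{ ), id, int, '' }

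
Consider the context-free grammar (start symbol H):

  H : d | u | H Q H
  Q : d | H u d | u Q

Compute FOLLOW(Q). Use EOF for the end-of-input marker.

In H : H Q H: add FIRST(H) = { d, u }.
In Q : u Q: Q is at the end, add FOLLOW(Q) = { d, u }.
Union: FOLLOW(Q) = { d, u }.

{ d, u }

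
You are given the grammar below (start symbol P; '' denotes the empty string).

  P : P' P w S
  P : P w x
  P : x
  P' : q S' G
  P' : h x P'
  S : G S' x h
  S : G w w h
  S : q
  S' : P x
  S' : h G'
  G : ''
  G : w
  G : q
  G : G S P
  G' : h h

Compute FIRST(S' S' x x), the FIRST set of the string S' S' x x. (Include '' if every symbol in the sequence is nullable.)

{ h, q, x }

Add FIRST(S') = { h, q, x }; S' is not nullable, stop.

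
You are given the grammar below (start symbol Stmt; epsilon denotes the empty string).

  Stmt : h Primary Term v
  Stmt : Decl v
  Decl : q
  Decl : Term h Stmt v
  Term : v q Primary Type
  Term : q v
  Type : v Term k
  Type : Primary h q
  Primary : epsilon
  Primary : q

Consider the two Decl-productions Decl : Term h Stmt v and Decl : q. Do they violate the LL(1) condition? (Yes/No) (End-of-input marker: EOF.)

FIRST(Term h Stmt v) = { q, v } and FIRST(q) = { q }.
Both contain q, so the two alternatives are not disjoint — LL(1) conflict.

Yes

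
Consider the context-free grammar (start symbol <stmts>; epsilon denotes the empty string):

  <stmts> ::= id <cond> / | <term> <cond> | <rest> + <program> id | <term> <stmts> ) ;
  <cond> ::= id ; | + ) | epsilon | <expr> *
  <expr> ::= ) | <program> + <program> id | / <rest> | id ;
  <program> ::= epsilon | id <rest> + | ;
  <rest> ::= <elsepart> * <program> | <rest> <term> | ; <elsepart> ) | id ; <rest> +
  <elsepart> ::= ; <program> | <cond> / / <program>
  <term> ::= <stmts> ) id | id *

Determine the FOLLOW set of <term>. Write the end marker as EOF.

In <stmts> ::= <term> <cond>: add FIRST(<cond>)\{epsilon} = { ), +, /, ;, id }.
  Since <cond> is nullable, also add FOLLOW(<stmts>) = { EOF, ) }.
In <stmts> ::= <term> <stmts> ) ;: add FIRST(<stmts> ) ;) = { ), +, /, ;, id }.
In <rest> ::= <rest> <term>: <term> is at the end, add FOLLOW(<rest>) = { ), *, +, /, ;, id }.
Union: FOLLOW(<term>) = { EOF, ), *, +, /, ;, id }.

{ EOF, ), *, +, /, ;, id }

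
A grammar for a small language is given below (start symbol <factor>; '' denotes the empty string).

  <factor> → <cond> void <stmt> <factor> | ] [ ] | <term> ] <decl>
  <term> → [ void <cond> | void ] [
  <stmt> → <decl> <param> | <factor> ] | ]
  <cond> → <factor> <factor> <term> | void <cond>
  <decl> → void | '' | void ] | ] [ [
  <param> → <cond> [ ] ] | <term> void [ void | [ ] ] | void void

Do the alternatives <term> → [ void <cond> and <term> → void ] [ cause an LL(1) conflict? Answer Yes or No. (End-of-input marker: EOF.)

No

FIRST([ void <cond>) = { [ } and FIRST(void ] [) = { void }.
The FIRST sets are disjoint and neither alternative is nullable — no conflict.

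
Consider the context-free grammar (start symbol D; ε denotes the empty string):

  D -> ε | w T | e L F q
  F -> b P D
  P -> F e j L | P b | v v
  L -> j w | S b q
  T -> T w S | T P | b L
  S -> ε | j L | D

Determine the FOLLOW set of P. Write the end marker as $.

In F -> b P D: add FIRST(D)\{ε} = { e, w }.
  Since D is nullable, also add FOLLOW(F) = { e, q }.
In P -> P b: add FIRST(b) = { b }.
In T -> T P: P is at the end, add FOLLOW(T) = { $, b, e, q, v, w }.
Union: FOLLOW(P) = { $, b, e, q, v, w }.

{ $, b, e, q, v, w }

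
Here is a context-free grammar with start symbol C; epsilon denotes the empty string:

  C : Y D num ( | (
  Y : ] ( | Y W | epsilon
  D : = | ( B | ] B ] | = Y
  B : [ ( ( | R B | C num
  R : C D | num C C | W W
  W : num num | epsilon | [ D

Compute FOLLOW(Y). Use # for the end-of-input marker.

{ (, =, [, ], num }

In C : Y D num (: add FIRST(D num () = { (, =, ] }.
In Y : Y W: add FIRST(W)\{epsilon} = { [, num }.
  Since W is nullable, also add FOLLOW(Y) = { (, =, [, ], num }.
In D : = Y: Y is at the end, add FOLLOW(D) = { (, =, [, ], num }.
Union: FOLLOW(Y) = { (, =, [, ], num }.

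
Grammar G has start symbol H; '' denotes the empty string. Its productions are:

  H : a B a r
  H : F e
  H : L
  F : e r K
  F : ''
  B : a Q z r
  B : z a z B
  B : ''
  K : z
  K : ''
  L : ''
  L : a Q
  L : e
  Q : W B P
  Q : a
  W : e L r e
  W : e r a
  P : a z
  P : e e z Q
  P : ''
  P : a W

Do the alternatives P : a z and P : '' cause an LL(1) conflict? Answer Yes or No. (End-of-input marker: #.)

FIRST(a z) = { a } and FIRST('') = { '' }.
The second is nullable but FOLLOW(P) = { #, r, z } is disjoint from FIRST of the first.

No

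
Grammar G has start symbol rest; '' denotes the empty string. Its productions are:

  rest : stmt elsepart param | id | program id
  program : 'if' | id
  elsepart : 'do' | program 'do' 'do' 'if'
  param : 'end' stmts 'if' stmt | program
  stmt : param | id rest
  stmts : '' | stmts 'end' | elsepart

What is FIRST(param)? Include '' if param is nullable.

param : 'end' stmts 'if' stmt contributes {'end'}.
From param : program: add FIRST(program) = { 'if', id }.
Union: FIRST(param) = { 'end', 'if', id }.

{ 'end', 'if', id }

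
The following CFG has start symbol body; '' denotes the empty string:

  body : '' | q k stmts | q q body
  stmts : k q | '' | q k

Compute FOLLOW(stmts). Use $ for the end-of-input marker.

{ $ }

In body : q k stmts: stmts is at the end, add FOLLOW(body) = { $ }.
Union: FOLLOW(stmts) = { $ }.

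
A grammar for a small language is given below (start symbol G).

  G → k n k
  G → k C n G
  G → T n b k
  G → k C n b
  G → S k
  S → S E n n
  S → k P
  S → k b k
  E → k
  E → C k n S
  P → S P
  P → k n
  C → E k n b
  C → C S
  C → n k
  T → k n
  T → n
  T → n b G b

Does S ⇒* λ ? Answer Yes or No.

No

No nonterminal in this grammar is nullable.
No production of S has an RHS whose symbols are all nullable, so S is not nullable.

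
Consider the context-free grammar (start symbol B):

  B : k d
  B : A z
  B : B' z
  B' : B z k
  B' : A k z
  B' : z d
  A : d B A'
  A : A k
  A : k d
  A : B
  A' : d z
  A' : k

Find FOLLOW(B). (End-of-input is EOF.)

{ EOF, d, k, z }

B is the start symbol, so EOF ∈ FOLLOW(B).
In B' : B z k: add FIRST(z k) = { z }.
In A : d B A': add FIRST(A') = { d, k }.
In A : B: B is at the end, add FOLLOW(A) = { k, z }.
Union: FOLLOW(B) = { EOF, d, k, z }.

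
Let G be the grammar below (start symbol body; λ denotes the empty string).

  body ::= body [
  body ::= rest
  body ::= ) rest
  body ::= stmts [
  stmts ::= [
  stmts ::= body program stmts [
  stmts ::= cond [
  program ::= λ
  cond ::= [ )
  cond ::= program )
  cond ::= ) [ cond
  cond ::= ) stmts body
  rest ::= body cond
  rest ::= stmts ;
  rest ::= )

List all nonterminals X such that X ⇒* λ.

{ program }

Directly nullable (have an λ-production): program.
No other nonterminal has a production whose RHS symbols are all nullable.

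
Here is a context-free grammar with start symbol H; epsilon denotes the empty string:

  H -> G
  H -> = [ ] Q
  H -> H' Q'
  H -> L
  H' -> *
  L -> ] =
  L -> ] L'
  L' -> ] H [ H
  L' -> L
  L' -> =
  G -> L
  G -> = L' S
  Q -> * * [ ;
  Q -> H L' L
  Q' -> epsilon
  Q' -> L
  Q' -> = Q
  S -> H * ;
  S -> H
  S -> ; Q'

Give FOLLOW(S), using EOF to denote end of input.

In G -> = L' S: S is at the end, add FOLLOW(G) = { EOF, *, ;, =, [, ] }.
Union: FOLLOW(S) = { EOF, *, ;, =, [, ] }.

{ EOF, *, ;, =, [, ] }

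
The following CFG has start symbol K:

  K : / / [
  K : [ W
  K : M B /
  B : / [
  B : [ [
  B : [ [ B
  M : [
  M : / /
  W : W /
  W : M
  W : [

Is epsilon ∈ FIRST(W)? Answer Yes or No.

No nonterminal in this grammar is nullable.
No production of W has an RHS whose symbols are all nullable, so W is not nullable.

No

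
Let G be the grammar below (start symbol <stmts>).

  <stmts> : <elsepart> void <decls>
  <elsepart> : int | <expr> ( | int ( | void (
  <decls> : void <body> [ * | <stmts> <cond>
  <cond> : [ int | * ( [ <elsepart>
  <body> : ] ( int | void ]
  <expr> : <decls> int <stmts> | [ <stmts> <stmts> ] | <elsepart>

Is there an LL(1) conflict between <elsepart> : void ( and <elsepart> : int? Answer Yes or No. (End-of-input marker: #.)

FIRST(void () = { void } and FIRST(int) = { int }.
The FIRST sets are disjoint and neither alternative is nullable — no conflict.

No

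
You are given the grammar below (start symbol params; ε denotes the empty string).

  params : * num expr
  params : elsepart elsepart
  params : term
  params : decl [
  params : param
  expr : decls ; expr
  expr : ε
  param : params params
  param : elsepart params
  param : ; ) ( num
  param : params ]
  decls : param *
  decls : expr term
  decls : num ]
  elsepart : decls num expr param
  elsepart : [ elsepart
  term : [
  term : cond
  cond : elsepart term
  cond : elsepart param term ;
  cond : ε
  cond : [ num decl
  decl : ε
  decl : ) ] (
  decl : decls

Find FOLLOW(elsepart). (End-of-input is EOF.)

{ EOF, ), *, ;, [, ], num }

In params : elsepart elsepart: add FIRST(elsepart) = { ), *, ;, [, ], num }.
In params : elsepart elsepart: elsepart is at the end, add FOLLOW(params) = { EOF, ), *, ;, [, ], num }.
In param : elsepart params: add FIRST(params)\{ε} = { ), *, ;, [, ], num }.
  Since params is nullable, also add FOLLOW(param) = { EOF, ), *, ;, [, ], num }.
In elsepart : [ elsepart: elsepart is at the end, add FOLLOW(elsepart) = { EOF, ), *, ;, [, ], num }.
In cond : elsepart term: add FIRST(term)\{ε} = { ), *, ;, [, ], num }.
  Since term is nullable, also add FOLLOW(cond) = { EOF, ), *, ;, [, ], num }.
In cond : elsepart param term ;: add FIRST(param term ;) = { ), *, ;, [, ], num }.
Union: FOLLOW(elsepart) = { EOF, ), *, ;, [, ], num }.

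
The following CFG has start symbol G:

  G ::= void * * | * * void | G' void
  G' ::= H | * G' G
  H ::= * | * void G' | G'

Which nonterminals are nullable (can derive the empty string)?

{ } (none)

No nonterminal has an empty production or an RHS whose symbols are all nullable.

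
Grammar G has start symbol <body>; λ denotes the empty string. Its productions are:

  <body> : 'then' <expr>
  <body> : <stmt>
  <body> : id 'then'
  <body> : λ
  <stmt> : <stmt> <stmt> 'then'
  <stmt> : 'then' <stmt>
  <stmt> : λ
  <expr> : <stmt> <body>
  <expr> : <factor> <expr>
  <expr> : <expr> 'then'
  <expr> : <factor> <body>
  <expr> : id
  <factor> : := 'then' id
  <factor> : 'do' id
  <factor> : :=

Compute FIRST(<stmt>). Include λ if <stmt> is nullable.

{ 'then', λ }

From <stmt> : <stmt> <stmt> 'then': <stmt>, <stmt> nullable, take FIRST(<stmt>) ∪ FIRST(<stmt>) ∪ {'then'} = { 'then' }.
<stmt> : 'then' <stmt> contributes {'then'}.
<stmt> : λ contributes λ.
Union: FIRST(<stmt>) = { 'then', λ }.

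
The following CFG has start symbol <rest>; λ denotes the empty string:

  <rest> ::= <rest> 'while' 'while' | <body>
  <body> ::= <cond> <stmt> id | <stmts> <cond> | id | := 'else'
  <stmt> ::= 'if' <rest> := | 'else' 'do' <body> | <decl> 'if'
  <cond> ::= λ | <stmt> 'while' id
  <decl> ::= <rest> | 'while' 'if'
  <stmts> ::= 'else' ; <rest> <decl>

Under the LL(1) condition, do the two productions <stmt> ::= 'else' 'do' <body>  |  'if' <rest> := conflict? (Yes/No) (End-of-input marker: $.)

FIRST('else' 'do' <body>) = { 'else' } and FIRST('if' <rest> :=) = { 'if' }.
The FIRST sets are disjoint and neither alternative is nullable — no conflict.

No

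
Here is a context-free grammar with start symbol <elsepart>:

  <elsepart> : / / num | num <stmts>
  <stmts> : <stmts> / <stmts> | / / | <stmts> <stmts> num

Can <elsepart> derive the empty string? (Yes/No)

No nonterminal in this grammar is nullable.
No production of <elsepart> has an RHS whose symbols are all nullable, so <elsepart> is not nullable.

No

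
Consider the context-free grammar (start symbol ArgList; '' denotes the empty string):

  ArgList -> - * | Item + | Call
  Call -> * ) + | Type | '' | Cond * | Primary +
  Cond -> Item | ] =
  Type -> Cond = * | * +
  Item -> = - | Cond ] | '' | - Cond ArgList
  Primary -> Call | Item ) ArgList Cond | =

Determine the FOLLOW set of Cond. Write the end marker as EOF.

{ ), *, +, -, =, ] }

In Call -> Cond *: add FIRST(*) = { * }.
In Type -> Cond = *: add FIRST(= *) = { = }.
In Item -> Cond ]: add FIRST(]) = { ] }.
In Item -> - Cond ArgList: add FIRST(ArgList)\{''} = { ), *, +, -, =, ] }.
  Since ArgList is nullable, also add FOLLOW(Item) = { ), *, +, -, =, ] }.
In Primary -> Item ) ArgList Cond: Cond is at the end, add FOLLOW(Primary) = { + }.
Union: FOLLOW(Cond) = { ), *, +, -, =, ] }.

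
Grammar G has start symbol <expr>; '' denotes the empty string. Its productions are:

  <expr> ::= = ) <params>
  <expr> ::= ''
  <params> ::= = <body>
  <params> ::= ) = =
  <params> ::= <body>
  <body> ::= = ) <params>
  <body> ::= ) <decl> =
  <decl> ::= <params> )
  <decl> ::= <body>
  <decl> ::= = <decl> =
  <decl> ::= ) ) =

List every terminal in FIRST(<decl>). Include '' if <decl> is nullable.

From <decl> ::= <params> ): add FIRST(<params>) = { ), = }.
From <decl> ::= <body>: add FIRST(<body>) = { ), = }.
<decl> ::= = <decl> = contributes {=}.
<decl> ::= ) ) = contributes {)}.
Union: FIRST(<decl>) = { ), = }.

{ ), = }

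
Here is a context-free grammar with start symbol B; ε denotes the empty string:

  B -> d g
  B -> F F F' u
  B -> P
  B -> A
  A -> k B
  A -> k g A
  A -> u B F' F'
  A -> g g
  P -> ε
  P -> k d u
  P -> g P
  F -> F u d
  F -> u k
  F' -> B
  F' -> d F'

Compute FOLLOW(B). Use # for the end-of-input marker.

B is the start symbol, so # ∈ FOLLOW(B).
In A -> k B: B is at the end, add FOLLOW(A) = { #, d, g, k, u }.
In A -> u B F' F': add FIRST(F' F')\{ε} = { d, g, k, u }.
  Since F' F' is nullable, also add FOLLOW(A) = { #, d, g, k, u }.
In F' -> B: B is at the end, add FOLLOW(F') = { #, d, g, k, u }.
Union: FOLLOW(B) = { #, d, g, k, u }.

{ #, d, g, k, u }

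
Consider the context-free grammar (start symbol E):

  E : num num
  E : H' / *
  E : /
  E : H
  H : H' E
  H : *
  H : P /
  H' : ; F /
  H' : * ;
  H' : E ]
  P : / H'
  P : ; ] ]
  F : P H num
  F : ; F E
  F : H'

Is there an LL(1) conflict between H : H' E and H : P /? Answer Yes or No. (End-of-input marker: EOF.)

FIRST(H' E) = { *, /, ;, num } and FIRST(P /) = { /, ; }.
Both contain /, so the two alternatives are not disjoint — LL(1) conflict.

Yes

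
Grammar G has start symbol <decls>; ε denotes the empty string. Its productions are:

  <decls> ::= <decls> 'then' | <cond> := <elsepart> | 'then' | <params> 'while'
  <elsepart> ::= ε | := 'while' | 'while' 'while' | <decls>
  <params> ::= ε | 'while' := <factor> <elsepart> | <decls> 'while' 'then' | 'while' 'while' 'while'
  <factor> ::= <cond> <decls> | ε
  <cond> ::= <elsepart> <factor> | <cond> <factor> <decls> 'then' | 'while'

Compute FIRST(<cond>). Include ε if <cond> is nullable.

{ 'then', 'while', :=, ε }

From <cond> ::= <elsepart> <factor>: <elsepart>, <factor> nullable, take FIRST(<elsepart>) ∪ FIRST(<factor>) = { 'then', 'while', := }; also ε since the whole RHS is nullable.
From <cond> ::= <cond> <factor> <decls> 'then': <cond>, <factor> nullable, take FIRST(<cond>) ∪ FIRST(<factor>) ∪ FIRST(<decls>) = { 'then', 'while', := }.
<cond> ::= 'while' contributes {'while'}.
Union: FIRST(<cond>) = { 'then', 'while', :=, ε }.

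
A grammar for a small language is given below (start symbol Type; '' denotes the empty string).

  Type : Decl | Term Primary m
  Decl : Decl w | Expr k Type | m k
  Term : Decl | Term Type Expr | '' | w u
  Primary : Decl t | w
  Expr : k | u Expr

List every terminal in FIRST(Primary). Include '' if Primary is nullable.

{ k, m, u, w }

From Primary : Decl t: add FIRST(Decl) = { k, m, u }.
Primary : w contributes {w}.
Union: FIRST(Primary) = { k, m, u, w }.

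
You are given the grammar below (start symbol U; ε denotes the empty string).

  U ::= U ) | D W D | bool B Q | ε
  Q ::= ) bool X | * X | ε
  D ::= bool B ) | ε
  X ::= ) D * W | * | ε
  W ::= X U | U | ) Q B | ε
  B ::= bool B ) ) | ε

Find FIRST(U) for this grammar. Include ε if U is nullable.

From U ::= U ): U nullable, take FIRST(U) ∪ {)} = { ), *, bool }.
From U ::= D W D: D, W, D nullable, take FIRST(D) ∪ FIRST(W) ∪ FIRST(D) = { ), *, bool }; also ε since the whole RHS is nullable.
U ::= bool B Q contributes {bool}.
U ::= ε contributes ε.
Union: FIRST(U) = { ), *, bool, ε }.

{ ), *, bool, ε }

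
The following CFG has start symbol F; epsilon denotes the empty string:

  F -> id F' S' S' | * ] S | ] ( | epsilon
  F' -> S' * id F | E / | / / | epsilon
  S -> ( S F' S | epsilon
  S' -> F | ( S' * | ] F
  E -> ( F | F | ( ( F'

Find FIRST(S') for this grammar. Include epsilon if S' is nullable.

{ (, *, ], id, epsilon }

From S' -> F: add FIRST(F) = { *, ], id, epsilon } (including epsilon since F is nullable).
S' -> ( S' * contributes {(}.
S' -> ] F contributes {]}.
Union: FIRST(S') = { (, *, ], id, epsilon }.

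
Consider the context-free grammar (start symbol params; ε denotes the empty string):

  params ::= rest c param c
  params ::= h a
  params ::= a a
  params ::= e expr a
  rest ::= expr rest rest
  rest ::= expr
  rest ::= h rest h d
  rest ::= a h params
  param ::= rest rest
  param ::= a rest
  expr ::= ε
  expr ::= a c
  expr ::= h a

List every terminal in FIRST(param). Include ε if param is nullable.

{ a, h, ε }

From param ::= rest rest: rest, rest nullable, take FIRST(rest) ∪ FIRST(rest) = { a, h }; also ε since the whole RHS is nullable.
param ::= a rest contributes {a}.
Union: FIRST(param) = { a, h, ε }.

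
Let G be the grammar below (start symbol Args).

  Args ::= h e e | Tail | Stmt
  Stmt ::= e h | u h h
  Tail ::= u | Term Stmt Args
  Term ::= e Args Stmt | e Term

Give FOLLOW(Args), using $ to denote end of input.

Args is the start symbol, so $ ∈ FOLLOW(Args).
In Tail ::= Term Stmt Args: Args is at the end, add FOLLOW(Tail) = { $, e, u }.
In Term ::= e Args Stmt: add FIRST(Stmt) = { e, u }.
Union: FOLLOW(Args) = { $, e, u }.

{ $, e, u }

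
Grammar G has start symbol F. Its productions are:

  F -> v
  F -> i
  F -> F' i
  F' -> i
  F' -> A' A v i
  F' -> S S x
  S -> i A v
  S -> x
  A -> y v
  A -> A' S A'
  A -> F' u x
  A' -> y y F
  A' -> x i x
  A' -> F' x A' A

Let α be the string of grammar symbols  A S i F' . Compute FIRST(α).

Add FIRST(A) = { i, x, y }; A is not nullable, stop.

{ i, x, y }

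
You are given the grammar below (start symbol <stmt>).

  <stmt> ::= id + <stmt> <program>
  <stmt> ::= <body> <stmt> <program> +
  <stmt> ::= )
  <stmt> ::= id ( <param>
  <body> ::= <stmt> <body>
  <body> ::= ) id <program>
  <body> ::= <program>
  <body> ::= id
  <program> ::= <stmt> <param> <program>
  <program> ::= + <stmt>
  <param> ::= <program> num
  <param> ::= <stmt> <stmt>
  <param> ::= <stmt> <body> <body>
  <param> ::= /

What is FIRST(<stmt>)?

{ ), +, id }

<stmt> ::= id + <stmt> <program> contributes {id}.
From <stmt> ::= <body> <stmt> <program> +: add FIRST(<body>) = { ), +, id }.
<stmt> ::= ) contributes {)}.
<stmt> ::= id ( <param> contributes {id}.
Union: FIRST(<stmt>) = { ), +, id }.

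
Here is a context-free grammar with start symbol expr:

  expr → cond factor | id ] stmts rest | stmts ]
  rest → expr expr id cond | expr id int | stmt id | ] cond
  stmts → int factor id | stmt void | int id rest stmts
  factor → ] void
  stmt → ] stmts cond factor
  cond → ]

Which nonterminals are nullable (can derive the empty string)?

{ } (none)

No nonterminal has an empty production or an RHS whose symbols are all nullable.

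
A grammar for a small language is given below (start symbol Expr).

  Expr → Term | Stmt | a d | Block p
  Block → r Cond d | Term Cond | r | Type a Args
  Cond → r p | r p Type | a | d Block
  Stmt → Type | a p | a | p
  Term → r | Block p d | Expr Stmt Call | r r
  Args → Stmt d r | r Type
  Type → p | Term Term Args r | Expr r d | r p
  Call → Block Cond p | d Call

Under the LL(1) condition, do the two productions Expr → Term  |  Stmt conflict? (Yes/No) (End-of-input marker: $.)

FIRST(Term) = { a, p, r } and FIRST(Stmt) = { a, p, r }.
Both contain a, so the two alternatives are not disjoint — LL(1) conflict.

Yes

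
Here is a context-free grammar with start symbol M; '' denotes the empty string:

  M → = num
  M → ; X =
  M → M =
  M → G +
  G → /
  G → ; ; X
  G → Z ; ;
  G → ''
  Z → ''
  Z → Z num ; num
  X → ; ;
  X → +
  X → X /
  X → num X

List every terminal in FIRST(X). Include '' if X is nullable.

X → ; ; contributes {;}.
X → + contributes {+}.
From X → X /: add FIRST(X) = { +, ;, num }.
X → num X contributes {num}.
Union: FIRST(X) = { +, ;, num }.

{ +, ;, num }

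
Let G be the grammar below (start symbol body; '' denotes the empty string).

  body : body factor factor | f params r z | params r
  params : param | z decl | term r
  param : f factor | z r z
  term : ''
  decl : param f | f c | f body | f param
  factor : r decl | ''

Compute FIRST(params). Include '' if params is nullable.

From params : param: add FIRST(param) = { f, z }.
params : z decl contributes {z}.
From params : term r: term nullable, take FIRST(term) ∪ {r} = { r }.
Union: FIRST(params) = { f, r, z }.

{ f, r, z }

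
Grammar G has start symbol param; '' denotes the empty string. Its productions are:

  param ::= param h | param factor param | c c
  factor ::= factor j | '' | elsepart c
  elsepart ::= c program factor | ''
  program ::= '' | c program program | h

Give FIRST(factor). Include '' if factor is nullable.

{ c, j, '' }

From factor ::= factor j: factor nullable, take FIRST(factor) ∪ {j} = { c, j }.
factor ::= '' contributes ''.
From factor ::= elsepart c: elsepart nullable, take FIRST(elsepart) ∪ {c} = { c }.
Union: FIRST(factor) = { c, j, '' }.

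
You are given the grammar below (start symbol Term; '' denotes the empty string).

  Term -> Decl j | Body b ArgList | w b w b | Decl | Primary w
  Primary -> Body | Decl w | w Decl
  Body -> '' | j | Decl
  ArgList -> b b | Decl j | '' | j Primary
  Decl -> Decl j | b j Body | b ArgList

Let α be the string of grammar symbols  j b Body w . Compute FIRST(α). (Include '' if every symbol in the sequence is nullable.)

j is a terminal; add {j} and stop.

{ j }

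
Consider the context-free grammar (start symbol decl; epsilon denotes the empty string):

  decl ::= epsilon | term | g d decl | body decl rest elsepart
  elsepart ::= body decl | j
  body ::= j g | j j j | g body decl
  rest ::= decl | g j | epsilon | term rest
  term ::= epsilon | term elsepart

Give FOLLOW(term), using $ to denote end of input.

In decl ::= term: term is at the end, add FOLLOW(decl) = { $, g, j }.
In rest ::= term rest: add FIRST(rest)\{epsilon} = { g, j }.
  Since rest is nullable, also add FOLLOW(rest) = { g, j }.
In term ::= term elsepart: add FIRST(elsepart) = { g, j }.
Union: FOLLOW(term) = { $, g, j }.

{ $, g, j }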